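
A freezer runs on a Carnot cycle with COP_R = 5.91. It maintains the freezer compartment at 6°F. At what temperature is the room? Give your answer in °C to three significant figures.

29.3 °C

COP_R = T_C/(T_H − T_C) gives T_H − T_C = T_C/COP.
With T_C = 258.71 K, T_H = 258.71 × (1 + 1/5.91) = 302.48 K.
Converting, 302.48 K = 29.33°C.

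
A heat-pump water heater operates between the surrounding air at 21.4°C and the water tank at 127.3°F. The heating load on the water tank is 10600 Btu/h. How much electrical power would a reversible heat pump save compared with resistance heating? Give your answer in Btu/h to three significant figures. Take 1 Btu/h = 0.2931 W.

9570 Btu/h

In absolute terms T_C = 294.55 K and T_H = 326.09 K, so ΔT = 31.54 K.
COP_Carnot = T_H/ΔT = 326.09/31.54 = 10.34.
Resistance heating needs Ẇ_res = Q̇_H = 10600 Btu/h; the reversible heat pump needs only Ẇ_hp = Q̇_H/COP = 1025 Btu/h.
Saving = 10600 − 1025 = 9575 Btu/h.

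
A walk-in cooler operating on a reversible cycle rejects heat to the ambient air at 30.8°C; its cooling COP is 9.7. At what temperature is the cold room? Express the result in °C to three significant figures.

2.39 °C

For a Carnot refrigerator COP_R = T_C/(T_H − T_C), so T_C = COP·T_H/(1 + COP).
With T_H = 303.95 K, T_C = 9.7 × 303.95/10.70 = 275.54 K.
Converting, 275.54 K = 2.39°C.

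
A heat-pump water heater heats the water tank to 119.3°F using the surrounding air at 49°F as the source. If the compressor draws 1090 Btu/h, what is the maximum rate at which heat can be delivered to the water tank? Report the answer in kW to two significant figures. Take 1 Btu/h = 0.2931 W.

2.6 kW

In absolute terms T_C = 282.59 K and T_H = 321.65 K, so ΔT = 39.06 K.
COP_Carnot = T_H/ΔT = 321.65/39.06 = 8.236.
Q̇_max = COP_Carnot × Ẇ = 8.236 × 1090 Btu/h = 8977 Btu/h = 2.631 kW.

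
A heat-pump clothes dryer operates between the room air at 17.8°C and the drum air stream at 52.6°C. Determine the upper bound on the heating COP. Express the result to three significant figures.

9.36

In absolute terms T_C = 290.95 K and T_H = 325.75 K, so ΔT = 34.80 K.
For a reversible cycle, COP_Carnot = T_H/ΔT = 325.75/34.80 = 9.361.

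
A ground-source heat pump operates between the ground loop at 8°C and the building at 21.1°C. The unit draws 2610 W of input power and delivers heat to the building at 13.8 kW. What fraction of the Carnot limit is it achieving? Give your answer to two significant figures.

Converting, Q̇_H = 13.80 kW = 13800 W, so COP_actual = Q̇_H/Ẇ = 13800/2610 = 5.287.
In absolute terms T_C = 281.15 K and T_H = 294.25 K, so ΔT = 13.10 K.
COP_Carnot = T_H/ΔT = 294.25/13.10 = 22.46.
η_II = COP_actual/COP_Carnot = 5.287/22.46 = 0.2354.

0.24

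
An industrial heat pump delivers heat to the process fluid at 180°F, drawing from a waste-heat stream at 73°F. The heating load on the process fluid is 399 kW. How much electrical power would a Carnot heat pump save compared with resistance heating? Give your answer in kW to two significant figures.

330 kW

In absolute terms T_C = 295.93 K and T_H = 355.37 K, so ΔT = 59.44 K.
COP_Carnot = T_H/ΔT = 355.37/59.44 = 5.978.
Resistance heating needs Ẇ_res = Q̇_H = 399.0 kW; the reversible heat pump needs only Ẇ_hp = Q̇_H/COP = 66.74 kW.
Saving = 399.0 − 66.74 = 332.3 kW.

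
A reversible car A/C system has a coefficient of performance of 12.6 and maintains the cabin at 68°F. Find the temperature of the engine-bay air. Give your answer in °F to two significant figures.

COP_R = T_C/(T_H − T_C) gives T_H − T_C = T_C/COP.
With T_C = 293.15 K, T_H = 293.15 × (1 + 1/12.6) = 316.42 K.
Converting, 316.42 K = 109.88°F.

110 °F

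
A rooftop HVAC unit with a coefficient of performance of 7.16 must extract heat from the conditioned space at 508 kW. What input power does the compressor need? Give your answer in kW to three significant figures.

70.9 kW

Ẇ = Q̇_C/COP = 508.0/7.16 = 70.95 kW.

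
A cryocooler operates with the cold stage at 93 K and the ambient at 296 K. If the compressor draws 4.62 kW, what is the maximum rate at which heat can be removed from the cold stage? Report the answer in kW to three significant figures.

The reservoir spacing is ΔT = 296 − 93 = 203.0 K.
COP_Carnot = T_C/ΔT = 93.00/203.0 = 0.4581.
Q̇_max = COP_Carnot × Ẇ = 0.4581 × 4.620 kW = 2.117 kW.

2.12 kW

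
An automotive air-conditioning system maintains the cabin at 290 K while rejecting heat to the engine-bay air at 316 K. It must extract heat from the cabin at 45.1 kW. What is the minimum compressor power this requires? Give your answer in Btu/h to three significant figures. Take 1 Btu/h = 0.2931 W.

13800 Btu/h

The reservoir spacing is ΔT = 316 − 290 = 26.00 K.
COP_Carnot = T_C/ΔT = 290.00/26.00 = 11.15.
Ẇ_min = Q̇/COP_Carnot = 45.10/11.15 = 4.043 kW = 13800 Btu/h.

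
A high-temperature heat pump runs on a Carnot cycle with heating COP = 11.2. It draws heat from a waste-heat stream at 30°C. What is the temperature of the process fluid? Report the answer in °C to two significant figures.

60 °C

COP_HP = T_H/(T_H − T_C) rearranges to T_H = COP·T_C/(COP − 1).
With T_C = 303.15 K, T_H = 11.2 × 303.15/10.20 = 332.87 K.
Converting, 332.87 K = 59.72°C.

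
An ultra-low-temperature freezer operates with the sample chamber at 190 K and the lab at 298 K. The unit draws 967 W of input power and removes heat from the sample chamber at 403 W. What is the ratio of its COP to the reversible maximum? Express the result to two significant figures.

0.24

COP_actual = Q̇_C/Ẇ = 403.0/967.0 = 0.4168.
The reservoir spacing is ΔT = 298 − 190 = 108.0 K.
COP_Carnot = T_C/ΔT = 190.00/108.0 = 1.759.
η_II = COP_actual/COP_Carnot = 0.4168/1.759 = 0.2369.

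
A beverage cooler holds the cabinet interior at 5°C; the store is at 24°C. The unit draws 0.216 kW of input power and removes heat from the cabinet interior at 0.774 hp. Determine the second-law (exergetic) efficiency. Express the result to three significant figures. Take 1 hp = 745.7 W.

Converting, Q̇_C = 0.7740 hp = 0.5772 kW, so COP_actual = Q̇_C/Ẇ = 0.5772/0.2160 = 2.672.
In absolute terms T_C = 278.15 K and T_H = 297.15 K, so ΔT = 19.00 K.
COP_Carnot = T_C/ΔT = 278.15/19.00 = 14.64.
η_II = COP_actual/COP_Carnot = 2.672/14.64 = 0.1825.

0.183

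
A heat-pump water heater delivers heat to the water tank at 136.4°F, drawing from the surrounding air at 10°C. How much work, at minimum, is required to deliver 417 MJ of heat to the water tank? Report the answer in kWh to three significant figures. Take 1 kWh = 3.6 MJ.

16.8 kWh

In absolute terms T_C = 283.15 K and T_H = 331.15 K, so ΔT = 48.00 K.
The reversible limit is COP_HP = T_H/ΔT = 6.899, so W_min = Q_H/COP = Q_H·ΔT/T_H.
W_min = 417.0 × 48.00/331.15 = 60.44 MJ = 16.79 kWh.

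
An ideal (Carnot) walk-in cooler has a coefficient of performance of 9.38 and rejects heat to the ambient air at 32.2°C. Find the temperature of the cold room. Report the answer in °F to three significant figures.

For a Carnot refrigerator COP_R = T_C/(T_H − T_C), so T_C = COP·T_H/(1 + COP).
With T_H = 305.35 K, T_C = 9.38 × 305.35/10.38 = 275.93 K.
Converting, 275.93 K = 37.01°F.

37.0 °F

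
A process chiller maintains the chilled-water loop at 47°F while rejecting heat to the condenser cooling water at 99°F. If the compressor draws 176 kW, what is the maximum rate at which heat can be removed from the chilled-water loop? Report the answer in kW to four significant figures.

In absolute terms T_C = 281.48 K and T_H = 310.37 K, so ΔT = 28.89 K.
COP_Carnot = T_C/ΔT = 281.48/28.89 = 9.744.
Q̇_max = COP_Carnot × Ẇ = 9.744 × 176.0 kW = 1715 kW.

1715 kW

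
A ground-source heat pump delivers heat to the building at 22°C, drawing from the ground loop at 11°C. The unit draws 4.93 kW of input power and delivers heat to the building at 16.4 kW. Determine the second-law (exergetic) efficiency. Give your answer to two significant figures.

COP_actual = Q̇_H/Ẇ = 16.40/4.930 = 3.327.
In absolute terms T_C = 284.15 K and T_H = 295.15 K, so ΔT = 11.00 K.
COP_Carnot = T_H/ΔT = 295.15/11.00 = 26.83.
η_II = COP_actual/COP_Carnot = 3.327/26.83 = 0.1240.

0.12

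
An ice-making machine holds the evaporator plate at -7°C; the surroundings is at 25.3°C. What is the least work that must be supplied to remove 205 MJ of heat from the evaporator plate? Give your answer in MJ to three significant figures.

24.9 MJ

In absolute terms T_C = 266.15 K and T_H = 298.45 K, so ΔT = 32.30 K.
The reversible limit is COP_R = T_C/ΔT = 8.240, so W_min = Q_C/COP = Q_C·ΔT/T_C.
W_min = 205.0 × 32.30/266.15 = 24.88 MJ.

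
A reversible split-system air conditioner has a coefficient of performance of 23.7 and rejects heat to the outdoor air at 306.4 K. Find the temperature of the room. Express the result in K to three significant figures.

For a Carnot refrigerator COP_R = T_C/(T_H − T_C), so T_C = COP·T_H/(1 + COP).
With T_H = 306.40 K, T_C = 23.7 × 306.40/24.70 = 294.00 K.

294 K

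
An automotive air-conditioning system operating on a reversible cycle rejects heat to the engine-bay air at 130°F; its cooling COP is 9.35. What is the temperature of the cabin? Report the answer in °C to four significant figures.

For a Carnot refrigerator COP_R = T_C/(T_H − T_C), so T_C = COP·T_H/(1 + COP).
With T_H = 327.59 K, T_C = 9.35 × 327.59/10.35 = 295.94 K.
Converting, 295.94 K = 22.79°C.

22.79 °C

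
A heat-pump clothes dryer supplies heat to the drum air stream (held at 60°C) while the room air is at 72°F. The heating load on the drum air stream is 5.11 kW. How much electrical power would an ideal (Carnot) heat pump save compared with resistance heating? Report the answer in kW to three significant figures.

In absolute terms T_C = 295.37 K and T_H = 333.15 K, so ΔT = 37.78 K.
COP_Carnot = T_H/ΔT = 333.15/37.78 = 8.819.
Resistance heating needs Ẇ_res = Q̇_H = 5.110 kW; the reversible heat pump needs only Ẇ_hp = Q̇_H/COP = 0.5795 kW.
Saving = 5.110 − 0.5795 = 4.531 kW.

4.53 kW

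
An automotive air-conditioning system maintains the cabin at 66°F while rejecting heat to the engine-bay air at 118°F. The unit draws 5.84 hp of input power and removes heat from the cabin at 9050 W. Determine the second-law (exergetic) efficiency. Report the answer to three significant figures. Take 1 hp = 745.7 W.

0.206

Converting, Q̇_C = 9050 W = 12.14 hp, so COP_actual = Q̇_C/Ẇ = 12.14/5.840 = 2.078.
In absolute terms T_C = 292.04 K and T_H = 320.93 K, so ΔT = 28.89 K.
COP_Carnot = T_C/ΔT = 292.04/28.89 = 10.11.
η_II = COP_actual/COP_Carnot = 2.078/10.11 = 0.2056.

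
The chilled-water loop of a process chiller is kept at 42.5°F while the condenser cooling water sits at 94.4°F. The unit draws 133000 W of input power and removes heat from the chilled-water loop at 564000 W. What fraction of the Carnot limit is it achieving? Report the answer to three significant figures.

COP_actual = Q̇_C/Ẇ = 564000/133000 = 4.241.
In absolute terms T_C = 278.98 K and T_H = 307.82 K, so ΔT = 28.83 K.
COP_Carnot = T_C/ΔT = 278.98/28.83 = 9.676.
η_II = COP_actual/COP_Carnot = 4.241/9.676 = 0.4383.

0.438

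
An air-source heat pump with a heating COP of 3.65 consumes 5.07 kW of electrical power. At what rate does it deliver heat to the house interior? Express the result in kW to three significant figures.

18.5 kW

Q̇_H = COP_HP × Ẇ = 3.65 × 5.070 = 18.51 kW.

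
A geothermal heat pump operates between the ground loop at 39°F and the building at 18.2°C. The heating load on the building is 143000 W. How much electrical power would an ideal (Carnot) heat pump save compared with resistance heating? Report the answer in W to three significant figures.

In absolute terms T_C = 277.04 K and T_H = 291.35 K, so ΔT = 14.31 K.
COP_Carnot = T_H/ΔT = 291.35/14.31 = 20.36.
Resistance heating needs Ẇ_res = Q̇_H = 143000 W; the reversible heat pump needs only Ẇ_hp = Q̇_H/COP = 7024 W.
Saving = 143000 − 7024 = 136000 W.

136000 W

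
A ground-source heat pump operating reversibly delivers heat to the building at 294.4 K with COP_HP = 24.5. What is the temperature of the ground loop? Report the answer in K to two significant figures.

COP_HP = T_H/(T_H − T_C) gives T_H − T_C = T_H/COP.
With T_H = 294.40 K, T_C = 294.40 × (1 − 1/24.5) = 282.38 K.

280 K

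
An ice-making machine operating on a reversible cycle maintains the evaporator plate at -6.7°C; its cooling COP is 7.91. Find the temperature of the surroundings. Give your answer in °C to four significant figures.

26.99 °C

COP_R = T_C/(T_H − T_C) gives T_H − T_C = T_C/COP.
With T_C = 266.45 K, T_H = 266.45 × (1 + 1/7.91) = 300.14 K.
Converting, 300.14 K = 26.99°C.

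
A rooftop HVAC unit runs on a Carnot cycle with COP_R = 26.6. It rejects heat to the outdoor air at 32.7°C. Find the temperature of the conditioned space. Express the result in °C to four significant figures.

21.62 °C

For a Carnot refrigerator COP_R = T_C/(T_H − T_C), so T_C = COP·T_H/(1 + COP).
With T_H = 305.85 K, T_C = 26.6 × 305.85/27.60 = 294.77 K.
Converting, 294.77 K = 21.62°C.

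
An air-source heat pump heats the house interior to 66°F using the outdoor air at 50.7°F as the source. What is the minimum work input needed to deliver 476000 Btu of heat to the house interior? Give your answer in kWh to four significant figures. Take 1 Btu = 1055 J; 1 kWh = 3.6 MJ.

4.060 kWh

In absolute terms T_C = 283.54 K and T_H = 292.04 K, so ΔT = 8.500 K.
The reversible limit is COP_HP = T_H/ΔT = 34.36, so W_min = Q_H/COP = Q_H·ΔT/T_H.
W_min = 476000 × 8.500/292.04 = 13850 Btu = 4.060 kWh.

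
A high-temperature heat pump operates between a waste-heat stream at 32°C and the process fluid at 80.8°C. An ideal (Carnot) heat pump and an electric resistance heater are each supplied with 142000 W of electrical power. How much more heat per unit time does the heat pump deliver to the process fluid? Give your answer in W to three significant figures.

888000 W

In absolute terms T_C = 305.15 K and T_H = 353.95 K, so ΔT = 48.80 K.
COP_Carnot = T_H/ΔT = 353.95/48.80 = 7.253.
The heat pump delivers Q̇_H = COP × Ẇ = 1030000 W; the resistance heater delivers Ẇ = 142000 W.
Extra = (COP − 1)·Ẇ = 887900 W.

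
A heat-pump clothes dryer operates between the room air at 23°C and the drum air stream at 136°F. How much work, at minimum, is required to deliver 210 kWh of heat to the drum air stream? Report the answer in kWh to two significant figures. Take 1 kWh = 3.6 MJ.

22 kWh

In absolute terms T_C = 296.15 K and T_H = 330.93 K, so ΔT = 34.78 K.
The reversible limit is COP_HP = T_H/ΔT = 9.515, so W_min = Q_H/COP = Q_H·ΔT/T_H.
W_min = 210.0 × 34.78/330.93 = 22.07 kWh.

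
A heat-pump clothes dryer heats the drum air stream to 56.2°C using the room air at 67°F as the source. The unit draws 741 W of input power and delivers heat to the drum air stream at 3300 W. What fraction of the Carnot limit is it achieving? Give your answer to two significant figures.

0.50

COP_actual = Q̇_H/Ẇ = 3300/741.0 = 4.453.
In absolute terms T_C = 292.59 K and T_H = 329.35 K, so ΔT = 36.76 K.
COP_Carnot = T_H/ΔT = 329.35/36.76 = 8.961.
η_II = COP_actual/COP_Carnot = 4.453/8.961 = 0.4970.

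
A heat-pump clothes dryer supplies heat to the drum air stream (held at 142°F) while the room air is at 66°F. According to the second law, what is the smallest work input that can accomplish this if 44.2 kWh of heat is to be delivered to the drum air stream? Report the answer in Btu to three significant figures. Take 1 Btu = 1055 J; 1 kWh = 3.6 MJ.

19100 Btu

In absolute terms T_C = 292.04 K and T_H = 334.26 K, so ΔT = 42.22 K.
The reversible limit is COP_HP = T_H/ΔT = 7.917, so W_min = Q_H/COP = Q_H·ΔT/T_H.
W_min = 44.20 × 42.22/334.26 = 5.583 kWh = 19050 Btu.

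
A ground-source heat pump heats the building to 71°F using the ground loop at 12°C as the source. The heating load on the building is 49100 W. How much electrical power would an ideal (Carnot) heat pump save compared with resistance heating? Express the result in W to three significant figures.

47500 W

In absolute terms T_C = 285.15 K and T_H = 294.82 K, so ΔT = 9.667 K.
COP_Carnot = T_H/ΔT = 294.82/9.667 = 30.50.
Resistance heating needs Ẇ_res = Q̇_H = 49100 W; the reversible heat pump needs only Ẇ_hp = Q̇_H/COP = 1610 W.
Saving = 49100 − 1610 = 47490 W.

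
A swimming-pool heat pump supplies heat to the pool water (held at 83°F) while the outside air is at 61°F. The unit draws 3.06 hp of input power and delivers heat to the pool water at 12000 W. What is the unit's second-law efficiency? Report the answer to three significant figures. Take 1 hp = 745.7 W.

0.213

Converting, Q̇_H = 12000 W = 16.09 hp, so COP_actual = Q̇_H/Ẇ = 16.09/3.060 = 5.259.
In absolute terms T_C = 289.26 K and T_H = 301.48 K, so ΔT = 12.22 K.
COP_Carnot = T_H/ΔT = 301.48/12.22 = 24.67.
η_II = COP_actual/COP_Carnot = 5.259/24.67 = 0.2132.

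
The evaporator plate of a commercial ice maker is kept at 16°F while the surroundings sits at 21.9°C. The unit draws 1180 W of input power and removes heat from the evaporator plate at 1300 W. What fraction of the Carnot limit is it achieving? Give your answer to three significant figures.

0.128

COP_actual = Q̇_C/Ẇ = 1300/1180 = 1.102.
In absolute terms T_C = 264.26 K and T_H = 295.05 K, so ΔT = 30.79 K.
COP_Carnot = T_C/ΔT = 264.26/30.79 = 8.583.
η_II = COP_actual/COP_Carnot = 1.102/8.583 = 0.1284.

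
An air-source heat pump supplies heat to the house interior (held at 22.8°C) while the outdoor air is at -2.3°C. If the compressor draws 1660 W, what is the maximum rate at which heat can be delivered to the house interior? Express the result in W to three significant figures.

In absolute terms T_C = 270.85 K and T_H = 295.95 K, so ΔT = 25.10 K.
COP_Carnot = T_H/ΔT = 295.95/25.10 = 11.79.
Q̇_max = COP_Carnot × Ẇ = 11.79 × 1660 W = 19570 W.

19600 W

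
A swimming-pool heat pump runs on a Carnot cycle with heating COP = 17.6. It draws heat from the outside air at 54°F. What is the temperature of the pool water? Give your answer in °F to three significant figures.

84.9 °F

COP_HP = T_H/(T_H − T_C) rearranges to T_H = COP·T_C/(COP − 1).
With T_C = 285.37 K, T_H = 17.6 × 285.37/16.60 = 302.56 K.
Converting, 302.56 K = 84.94°F.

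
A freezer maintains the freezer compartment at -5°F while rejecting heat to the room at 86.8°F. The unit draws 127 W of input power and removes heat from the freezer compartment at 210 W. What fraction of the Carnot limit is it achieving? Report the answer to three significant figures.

COP_actual = Q̇_C/Ẇ = 210.0/127.0 = 1.654.
In absolute terms T_C = 252.59 K and T_H = 303.59 K, so ΔT = 51.00 K.
COP_Carnot = T_C/ΔT = 252.59/51.00 = 4.953.
η_II = COP_actual/COP_Carnot = 1.654/4.953 = 0.3339.

0.334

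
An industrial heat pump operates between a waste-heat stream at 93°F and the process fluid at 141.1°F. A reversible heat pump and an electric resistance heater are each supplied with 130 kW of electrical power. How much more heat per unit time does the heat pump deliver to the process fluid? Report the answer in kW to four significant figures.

In absolute terms T_C = 307.04 K and T_H = 333.76 K, so ΔT = 26.72 K.
COP_Carnot = T_H/ΔT = 333.76/26.72 = 12.49.
The heat pump delivers Q̇_H = COP × Ẇ = 1624 kW; the resistance heater delivers Ẇ = 130.0 kW.
Extra = (COP − 1)·Ẇ = 1494 kW.

1494 kW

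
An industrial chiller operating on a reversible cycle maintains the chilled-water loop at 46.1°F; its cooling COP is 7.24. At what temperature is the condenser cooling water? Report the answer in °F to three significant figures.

COP_R = T_C/(T_H − T_C) gives T_H − T_C = T_C/COP.
With T_C = 280.98 K, T_H = 280.98 × (1 + 1/7.24) = 319.79 K.
Converting, 319.79 K = 115.96°F.

116 °F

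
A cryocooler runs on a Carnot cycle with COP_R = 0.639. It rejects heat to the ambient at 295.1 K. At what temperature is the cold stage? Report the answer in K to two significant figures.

120 K

For a Carnot refrigerator COP_R = T_C/(T_H − T_C), so T_C = COP·T_H/(1 + COP).
With T_H = 295.10 K, T_C = 0.639 × 295.10/1.639 = 115.05 K.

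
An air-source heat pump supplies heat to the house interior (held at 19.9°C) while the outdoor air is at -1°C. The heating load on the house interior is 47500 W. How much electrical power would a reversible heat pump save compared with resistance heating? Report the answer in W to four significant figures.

In absolute terms T_C = 272.15 K and T_H = 293.05 K, so ΔT = 20.90 K.
COP_Carnot = T_H/ΔT = 293.05/20.90 = 14.02.
Resistance heating needs Ẇ_res = Q̇_H = 47500 W; the reversible heat pump needs only Ẇ_hp = Q̇_H/COP = 3388 W.
Saving = 47500 − 3388 = 44110 W.

44110 W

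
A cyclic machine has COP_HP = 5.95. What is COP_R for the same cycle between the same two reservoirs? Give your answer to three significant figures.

Since Q_H = Q_C + W for any cycle, COP_R = Q_C/W = Q_H/W − 1.
COP_R = 5.95 − 1 = 4.95.

4.95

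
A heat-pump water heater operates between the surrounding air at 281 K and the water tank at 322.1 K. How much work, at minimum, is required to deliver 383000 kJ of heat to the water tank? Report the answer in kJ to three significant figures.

The reservoir spacing is ΔT = 322.1 − 281 = 41.10 K.
The reversible limit is COP_HP = T_H/ΔT = 7.837, so W_min = Q_H/COP = Q_H·ΔT/T_H.
W_min = 383000 × 41.10/322.10 = 48870 kJ.

48900 kJ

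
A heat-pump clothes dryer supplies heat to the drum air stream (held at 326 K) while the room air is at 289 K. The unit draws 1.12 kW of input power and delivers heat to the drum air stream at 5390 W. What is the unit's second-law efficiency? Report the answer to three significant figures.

Converting, Q̇_H = 5390 W = 5.390 kW, so COP_actual = Q̇_H/Ẇ = 5.390/1.120 = 4.813.
The reservoir spacing is ΔT = 326 − 289 = 37.00 K.
COP_Carnot = T_H/ΔT = 326.00/37.00 = 8.811.
η_II = COP_actual/COP_Carnot = 4.813/8.811 = 0.5462.

0.546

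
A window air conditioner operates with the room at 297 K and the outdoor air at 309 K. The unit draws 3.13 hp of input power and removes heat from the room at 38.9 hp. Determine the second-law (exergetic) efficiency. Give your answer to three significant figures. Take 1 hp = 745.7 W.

COP_actual = Q̇_C/Ẇ = 38.90/3.130 = 12.43.
The reservoir spacing is ΔT = 309 − 297 = 12.00 K.
COP_Carnot = T_C/ΔT = 297.00/12.00 = 24.75.
η_II = COP_actual/COP_Carnot = 12.43/24.75 = 0.5021.

0.502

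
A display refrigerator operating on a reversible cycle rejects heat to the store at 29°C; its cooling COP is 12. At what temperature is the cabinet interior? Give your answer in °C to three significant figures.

For a Carnot refrigerator COP_R = T_C/(T_H − T_C), so T_C = COP·T_H/(1 + COP).
With T_H = 302.15 K, T_C = 12 × 302.15/13.00 = 278.91 K.
Converting, 278.91 K = 5.76°C.

5.76 °C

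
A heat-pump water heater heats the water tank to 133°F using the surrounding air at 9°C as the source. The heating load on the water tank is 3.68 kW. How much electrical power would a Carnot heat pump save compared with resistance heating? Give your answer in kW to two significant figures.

In absolute terms T_C = 282.15 K and T_H = 329.26 K, so ΔT = 47.11 K.
COP_Carnot = T_H/ΔT = 329.26/47.11 = 6.989.
Resistance heating needs Ẇ_res = Q̇_H = 3.680 kW; the reversible heat pump needs only Ẇ_hp = Q̇_H/COP = 0.5265 kW.
Saving = 3.680 − 0.5265 = 3.153 kW.

3.2 kW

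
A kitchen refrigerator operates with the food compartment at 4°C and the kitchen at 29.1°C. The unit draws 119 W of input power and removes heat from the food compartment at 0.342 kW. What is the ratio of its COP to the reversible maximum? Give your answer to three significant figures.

Converting, Q̇_C = 0.3420 kW = 342.0 W, so COP_actual = Q̇_C/Ẇ = 342.0/119.0 = 2.874.
In absolute terms T_C = 277.15 K and T_H = 302.25 K, so ΔT = 25.10 K.
COP_Carnot = T_C/ΔT = 277.15/25.10 = 11.04.
η_II = COP_actual/COP_Carnot = 2.874/11.04 = 0.2603.

0.260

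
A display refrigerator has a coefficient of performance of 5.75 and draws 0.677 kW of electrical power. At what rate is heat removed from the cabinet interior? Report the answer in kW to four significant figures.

Q̇_C = COP × Ẇ = 5.75 × 0.6770 = 3.893 kW.

3.893 kW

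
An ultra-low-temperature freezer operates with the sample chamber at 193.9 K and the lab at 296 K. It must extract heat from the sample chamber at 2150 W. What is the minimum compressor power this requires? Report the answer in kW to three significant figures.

1.13 kW

The reservoir spacing is ΔT = 296 − 193.9 = 102.1 K.
COP_Carnot = T_C/ΔT = 193.90/102.1 = 1.899.
Ẇ_min = Q̇/COP_Carnot = 2150/1.899 = 1132 W = 1.132 kW.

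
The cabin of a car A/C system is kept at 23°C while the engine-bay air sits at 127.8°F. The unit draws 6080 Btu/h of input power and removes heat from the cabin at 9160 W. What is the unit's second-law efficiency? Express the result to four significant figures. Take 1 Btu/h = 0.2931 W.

Converting, Q̇_C = 9160 W = 31250 Btu/h, so COP_actual = Q̇_C/Ẇ = 31250/6080 = 5.140.
In absolute terms T_C = 296.15 K and T_H = 326.37 K, so ΔT = 30.22 K.
COP_Carnot = T_C/ΔT = 296.15/30.22 = 9.799.
η_II = COP_actual/COP_Carnot = 5.140/9.799 = 0.5246.

0.5246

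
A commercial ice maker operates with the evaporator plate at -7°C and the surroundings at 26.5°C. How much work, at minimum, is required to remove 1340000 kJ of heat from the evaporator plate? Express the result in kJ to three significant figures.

In absolute terms T_C = 266.15 K and T_H = 299.65 K, so ΔT = 33.50 K.
The reversible limit is COP_R = T_C/ΔT = 7.945, so W_min = Q_C/COP = Q_C·ΔT/T_C.
W_min = 1340000 × 33.50/266.15 = 168700 kJ.

169000 kJ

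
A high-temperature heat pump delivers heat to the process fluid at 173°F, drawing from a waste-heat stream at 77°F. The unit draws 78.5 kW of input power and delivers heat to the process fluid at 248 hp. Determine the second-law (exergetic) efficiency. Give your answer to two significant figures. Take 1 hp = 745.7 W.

0.36

Converting, Q̇_H = 248.0 hp = 184.9 kW, so COP_actual = Q̇_H/Ẇ = 184.9/78.50 = 2.356.
In absolute terms T_C = 298.15 K and T_H = 351.48 K, so ΔT = 53.33 K.
COP_Carnot = T_H/ΔT = 351.48/53.33 = 6.590.
η_II = COP_actual/COP_Carnot = 2.356/6.590 = 0.3575.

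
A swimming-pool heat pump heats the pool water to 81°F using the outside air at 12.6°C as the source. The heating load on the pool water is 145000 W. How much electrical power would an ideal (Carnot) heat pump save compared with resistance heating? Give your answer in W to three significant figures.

In absolute terms T_C = 285.75 K and T_H = 300.37 K, so ΔT = 14.62 K.
COP_Carnot = T_H/ΔT = 300.37/14.62 = 20.54.
Resistance heating needs Ẇ_res = Q̇_H = 145000 W; the reversible heat pump needs only Ẇ_hp = Q̇_H/COP = 7059 W.
Saving = 145000 − 7059 = 137900 W.

138000 W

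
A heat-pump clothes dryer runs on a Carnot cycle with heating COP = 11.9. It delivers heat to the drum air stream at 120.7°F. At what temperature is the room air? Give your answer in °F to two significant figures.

COP_HP = T_H/(T_H − T_C) gives T_H − T_C = T_H/COP.
With T_H = 322.43 K, T_C = 322.43 × (1 − 1/11.9) = 295.33 K.
Converting, 295.33 K = 71.93°F.

72 °F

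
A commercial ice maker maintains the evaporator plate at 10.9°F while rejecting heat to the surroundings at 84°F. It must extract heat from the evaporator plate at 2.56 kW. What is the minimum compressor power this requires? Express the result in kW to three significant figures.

In absolute terms T_C = 261.43 K and T_H = 302.04 K, so ΔT = 40.61 K.
COP_Carnot = T_C/ΔT = 261.43/40.61 = 6.437.
Ẇ_min = Q̇/COP_Carnot = 2.560/6.437 = 0.3977 kW.

0.398 kW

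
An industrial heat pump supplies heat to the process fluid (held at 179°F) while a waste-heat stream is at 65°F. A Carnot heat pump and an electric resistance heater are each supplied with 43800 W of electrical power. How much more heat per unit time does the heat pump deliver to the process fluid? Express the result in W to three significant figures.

202000 W

In absolute terms T_C = 291.48 K and T_H = 354.82 K, so ΔT = 63.33 K.
COP_Carnot = T_H/ΔT = 354.82/63.33 = 5.602.
The heat pump delivers Q̇_H = COP × Ẇ = 245400 W; the resistance heater delivers Ẇ = 43800 W.
Extra = (COP − 1)·Ẇ = 201600 W.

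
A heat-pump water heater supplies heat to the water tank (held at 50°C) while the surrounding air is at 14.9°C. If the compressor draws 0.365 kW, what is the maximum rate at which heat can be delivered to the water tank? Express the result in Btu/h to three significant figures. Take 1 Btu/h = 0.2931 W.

In absolute terms T_C = 288.05 K and T_H = 323.15 K, so ΔT = 35.10 K.
COP_Carnot = T_H/ΔT = 323.15/35.10 = 9.207.
Q̇_max = COP_Carnot × Ẇ = 9.207 × 0.3650 kW = 3.360 kW = 11470 Btu/h.

11500 Btu/h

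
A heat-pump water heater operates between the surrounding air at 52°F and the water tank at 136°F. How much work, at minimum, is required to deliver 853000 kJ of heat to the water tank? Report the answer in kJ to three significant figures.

In absolute terms T_C = 284.26 K and T_H = 330.93 K, so ΔT = 46.67 K.
The reversible limit is COP_HP = T_H/ΔT = 7.091, so W_min = Q_H/COP = Q_H·ΔT/T_H.
W_min = 853000 × 46.67/330.93 = 120300 kJ.

120000 kJ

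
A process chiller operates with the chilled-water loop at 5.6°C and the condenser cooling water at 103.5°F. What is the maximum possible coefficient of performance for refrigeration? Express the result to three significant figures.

In absolute terms T_C = 278.75 K and T_H = 312.87 K, so ΔT = 34.12 K.
For a reversible cycle, COP_Carnot = T_C/ΔT = 278.75/34.12 = 8.169.

8.17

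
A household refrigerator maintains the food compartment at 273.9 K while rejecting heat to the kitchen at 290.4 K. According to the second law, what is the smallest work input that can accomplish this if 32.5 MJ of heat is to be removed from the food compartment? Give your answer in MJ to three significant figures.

1.96 MJ

The reservoir spacing is ΔT = 290.4 − 273.9 = 16.50 K.
The reversible limit is COP_R = T_C/ΔT = 16.60, so W_min = Q_C/COP = Q_C·ΔT/T_C.
W_min = 32.50 × 16.50/273.90 = 1.958 MJ.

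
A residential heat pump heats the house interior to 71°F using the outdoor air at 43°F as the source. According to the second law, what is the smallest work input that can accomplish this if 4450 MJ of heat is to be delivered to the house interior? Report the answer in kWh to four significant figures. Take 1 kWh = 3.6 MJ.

65.22 kWh

In absolute terms T_C = 279.26 K and T_H = 294.82 K, so ΔT = 15.56 K.
The reversible limit is COP_HP = T_H/ΔT = 18.95, so W_min = Q_H/COP = Q_H·ΔT/T_H.
W_min = 4450 × 15.56/294.82 = 234.8 MJ = 65.22 kWh.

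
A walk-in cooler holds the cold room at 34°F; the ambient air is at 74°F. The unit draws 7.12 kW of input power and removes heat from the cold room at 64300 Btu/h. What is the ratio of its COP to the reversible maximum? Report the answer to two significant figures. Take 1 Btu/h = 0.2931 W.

Converting, Q̇_C = 64300 Btu/h = 18.85 kW, so COP_actual = Q̇_C/Ẇ = 18.85/7.120 = 2.647.
In absolute terms T_C = 274.26 K and T_H = 296.48 K, so ΔT = 22.22 K.
COP_Carnot = T_C/ΔT = 274.26/22.22 = 12.34.
η_II = COP_actual/COP_Carnot = 2.647/12.34 = 0.2145.

0.21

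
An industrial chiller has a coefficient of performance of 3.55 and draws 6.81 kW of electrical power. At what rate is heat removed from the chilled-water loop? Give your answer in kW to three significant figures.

Q̇_C = COP × Ẇ = 3.55 × 6.810 = 24.18 kW.

24.2 kW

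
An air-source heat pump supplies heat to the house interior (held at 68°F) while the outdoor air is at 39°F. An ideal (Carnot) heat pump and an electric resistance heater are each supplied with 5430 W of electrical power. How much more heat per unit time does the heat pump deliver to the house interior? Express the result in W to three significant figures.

In absolute terms T_C = 277.04 K and T_H = 293.15 K, so ΔT = 16.11 K.
COP_Carnot = T_H/ΔT = 293.15/16.11 = 18.20.
The heat pump delivers Q̇_H = COP × Ẇ = 98800 W; the resistance heater delivers Ẇ = 5430 W.
Extra = (COP − 1)·Ẇ = 93370 W.

93400 W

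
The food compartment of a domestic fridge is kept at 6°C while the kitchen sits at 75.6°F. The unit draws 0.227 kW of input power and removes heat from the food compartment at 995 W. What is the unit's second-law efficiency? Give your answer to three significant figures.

Converting, Q̇_C = 995.0 W = 0.9950 kW, so COP_actual = Q̇_C/Ẇ = 0.9950/0.2270 = 4.383.
In absolute terms T_C = 279.15 K and T_H = 297.37 K, so ΔT = 18.22 K.
COP_Carnot = T_C/ΔT = 279.15/18.22 = 15.32.
η_II = COP_actual/COP_Carnot = 4.383/15.32 = 0.2861.

0.286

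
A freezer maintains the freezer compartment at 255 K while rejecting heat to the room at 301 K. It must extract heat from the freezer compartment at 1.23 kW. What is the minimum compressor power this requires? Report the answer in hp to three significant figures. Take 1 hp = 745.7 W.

0.298 hp

The reservoir spacing is ΔT = 301 − 255 = 46.00 K.
COP_Carnot = T_C/ΔT = 255.00/46.00 = 5.543.
Ẇ_min = Q̇/COP_Carnot = 1.230/5.543 = 0.2219 kW = 0.2975 hp.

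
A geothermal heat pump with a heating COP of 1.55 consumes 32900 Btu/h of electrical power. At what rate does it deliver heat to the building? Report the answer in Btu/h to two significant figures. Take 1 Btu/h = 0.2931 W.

Q̇_H = COP_HP × Ẇ = 1.55 × 32900 = 51000 Btu/h.

51000 Btu/h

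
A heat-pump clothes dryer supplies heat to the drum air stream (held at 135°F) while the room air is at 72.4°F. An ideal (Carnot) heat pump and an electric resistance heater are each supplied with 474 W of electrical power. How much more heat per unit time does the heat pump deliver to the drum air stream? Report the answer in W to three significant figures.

In absolute terms T_C = 295.59 K and T_H = 330.37 K, so ΔT = 34.78 K.
COP_Carnot = T_H/ΔT = 330.37/34.78 = 9.500.
The heat pump delivers Q̇_H = COP × Ẇ = 4503 W; the resistance heater delivers Ẇ = 474.0 W.
Extra = (COP − 1)·Ẇ = 4029 W.

4030 W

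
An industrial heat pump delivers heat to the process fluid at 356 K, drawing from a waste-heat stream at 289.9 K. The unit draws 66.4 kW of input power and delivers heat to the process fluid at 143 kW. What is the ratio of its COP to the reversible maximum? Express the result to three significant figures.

COP_actual = Q̇_H/Ẇ = 143.0/66.40 = 2.154.
The reservoir spacing is ΔT = 356 − 289.9 = 66.10 K.
COP_Carnot = T_H/ΔT = 356.00/66.10 = 5.386.
η_II = COP_actual/COP_Carnot = 2.154/5.386 = 0.3999.

0.400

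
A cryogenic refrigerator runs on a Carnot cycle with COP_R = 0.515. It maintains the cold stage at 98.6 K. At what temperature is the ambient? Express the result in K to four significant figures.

COP_R = T_C/(T_H − T_C) gives T_H − T_C = T_C/COP.
With T_C = 98.60 K, T_H = 98.60 × (1 + 1/0.515) = 290.06 K.

290.1 K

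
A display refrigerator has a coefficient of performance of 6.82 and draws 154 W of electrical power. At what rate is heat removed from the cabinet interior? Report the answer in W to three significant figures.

Q̇_C = COP × Ẇ = 6.82 × 154.0 = 1050 W.

1050 W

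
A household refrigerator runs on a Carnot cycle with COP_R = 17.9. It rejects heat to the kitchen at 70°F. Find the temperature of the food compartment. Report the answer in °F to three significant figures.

42.0 °F

For a Carnot refrigerator COP_R = T_C/(T_H − T_C), so T_C = COP·T_H/(1 + COP).
With T_H = 294.26 K, T_C = 17.9 × 294.26/18.90 = 278.69 K.
Converting, 278.69 K = 41.98°F.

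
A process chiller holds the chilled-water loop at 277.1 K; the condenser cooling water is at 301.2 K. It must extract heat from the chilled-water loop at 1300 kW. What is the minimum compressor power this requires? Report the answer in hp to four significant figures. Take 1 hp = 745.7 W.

The reservoir spacing is ΔT = 301.2 − 277.1 = 24.10 K.
COP_Carnot = T_C/ΔT = 277.10/24.10 = 11.50.
Ẇ_min = Q̇/COP_Carnot = 1300/11.50 = 113.1 kW = 151.6 hp.

151.6 hp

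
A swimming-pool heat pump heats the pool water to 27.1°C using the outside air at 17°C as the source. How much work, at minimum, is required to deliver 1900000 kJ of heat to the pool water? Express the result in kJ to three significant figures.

In absolute terms T_C = 290.15 K and T_H = 300.25 K, so ΔT = 10.10 K.
The reversible limit is COP_HP = T_H/ΔT = 29.73, so W_min = Q_H/COP = Q_H·ΔT/T_H.
W_min = 1900000 × 10.10/300.25 = 63910 kJ.

63900 kJ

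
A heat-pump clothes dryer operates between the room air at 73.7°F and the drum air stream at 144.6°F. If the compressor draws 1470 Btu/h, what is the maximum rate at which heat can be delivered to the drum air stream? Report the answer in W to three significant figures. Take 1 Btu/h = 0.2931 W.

3670 W

In absolute terms T_C = 296.32 K and T_H = 335.71 K, so ΔT = 39.39 K.
COP_Carnot = T_H/ΔT = 335.71/39.39 = 8.523.
Q̇_max = COP_Carnot × Ẇ = 8.523 × 1470 Btu/h = 12530 Btu/h = 3672 W.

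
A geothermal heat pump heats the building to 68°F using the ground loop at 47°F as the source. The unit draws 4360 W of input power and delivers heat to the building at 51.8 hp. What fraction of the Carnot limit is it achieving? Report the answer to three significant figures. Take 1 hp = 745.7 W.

0.353

Converting, Q̇_H = 51.80 hp = 38630 W, so COP_actual = Q̇_H/Ẇ = 38630/4360 = 8.859.
In absolute terms T_C = 281.48 K and T_H = 293.15 K, so ΔT = 11.67 K.
COP_Carnot = T_H/ΔT = 293.15/11.67 = 25.13.
η_II = COP_actual/COP_Carnot = 8.859/25.13 = 0.3526.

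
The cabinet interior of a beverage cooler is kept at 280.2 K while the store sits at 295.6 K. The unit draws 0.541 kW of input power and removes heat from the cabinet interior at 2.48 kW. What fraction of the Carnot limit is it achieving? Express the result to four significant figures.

0.2519

COP_actual = Q̇_C/Ẇ = 2.480/0.5410 = 4.584.
The reservoir spacing is ΔT = 295.6 − 280.2 = 15.40 K.
COP_Carnot = T_C/ΔT = 280.20/15.40 = 18.19.
η_II = COP_actual/COP_Carnot = 4.584/18.19 = 0.2519.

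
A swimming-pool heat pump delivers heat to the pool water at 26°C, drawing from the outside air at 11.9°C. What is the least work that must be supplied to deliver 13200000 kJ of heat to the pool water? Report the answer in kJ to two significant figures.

620000 kJ

In absolute terms T_C = 285.05 K and T_H = 299.15 K, so ΔT = 14.10 K.
The reversible limit is COP_HP = T_H/ΔT = 21.22, so W_min = Q_H/COP = Q_H·ΔT/T_H.
W_min = 13200000 × 14.10/299.15 = 622200 kJ.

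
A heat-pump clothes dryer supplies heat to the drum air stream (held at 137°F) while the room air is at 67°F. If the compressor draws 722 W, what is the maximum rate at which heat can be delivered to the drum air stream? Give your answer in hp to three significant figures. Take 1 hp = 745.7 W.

In absolute terms T_C = 292.59 K and T_H = 331.48 K, so ΔT = 38.89 K.
COP_Carnot = T_H/ΔT = 331.48/38.89 = 8.524.
Q̇_max = COP_Carnot × Ẇ = 8.524 × 722.0 W = 6154 W = 8.253 hp.

8.25 hp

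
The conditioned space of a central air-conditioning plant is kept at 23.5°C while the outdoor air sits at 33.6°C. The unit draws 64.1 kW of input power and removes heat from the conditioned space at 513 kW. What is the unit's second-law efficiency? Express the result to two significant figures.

COP_actual = Q̇_C/Ẇ = 513.0/64.10 = 8.003.
In absolute terms T_C = 296.65 K and T_H = 306.75 K, so ΔT = 10.10 K.
COP_Carnot = T_C/ΔT = 296.65/10.10 = 29.37.
η_II = COP_actual/COP_Carnot = 8.003/29.37 = 0.2725.

0.27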